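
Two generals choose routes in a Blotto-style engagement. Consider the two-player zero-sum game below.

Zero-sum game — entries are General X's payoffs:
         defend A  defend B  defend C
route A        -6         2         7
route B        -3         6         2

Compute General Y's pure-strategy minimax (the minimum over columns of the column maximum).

The worst case (largest entry) in each column is defend A: -3, defend B: 6, defend C: 7.
The best (smallest) of these is -3.

-3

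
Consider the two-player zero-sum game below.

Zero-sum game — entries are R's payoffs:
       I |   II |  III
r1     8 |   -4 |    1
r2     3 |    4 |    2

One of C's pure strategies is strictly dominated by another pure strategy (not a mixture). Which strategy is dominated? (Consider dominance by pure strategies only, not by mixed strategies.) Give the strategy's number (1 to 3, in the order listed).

C prefers columns that give R less. Compare I with III: 1 < 8, 2 < 3.
So III strictly dominates I for C; I is strictly dominated.

1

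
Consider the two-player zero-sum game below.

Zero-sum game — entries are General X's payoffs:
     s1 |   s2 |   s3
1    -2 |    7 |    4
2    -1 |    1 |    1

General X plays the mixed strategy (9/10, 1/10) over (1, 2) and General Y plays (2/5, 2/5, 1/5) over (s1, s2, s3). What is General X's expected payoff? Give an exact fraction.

Against (2/5, 2/5, 1/5), each row's expected payoff is 1: 14/5; 2: 1/5.
Taking the (9/10, 1/10)-weighted average: (9/10)·(14/5) + (1/10)·(1/5) = 127/50.

127/50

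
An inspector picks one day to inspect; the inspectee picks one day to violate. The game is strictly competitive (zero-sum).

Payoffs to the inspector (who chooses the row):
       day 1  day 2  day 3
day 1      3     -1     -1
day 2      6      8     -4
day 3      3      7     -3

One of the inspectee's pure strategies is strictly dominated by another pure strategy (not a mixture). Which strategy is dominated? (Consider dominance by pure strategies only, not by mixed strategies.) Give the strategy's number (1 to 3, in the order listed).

The inspectee prefers columns that give the inspector less. Compare day 1 with day 3: -1 < 3, -4 < 6, -3 < 3.
So day 3 strictly dominates day 1 for the inspectee; day 1 is strictly dominated.

1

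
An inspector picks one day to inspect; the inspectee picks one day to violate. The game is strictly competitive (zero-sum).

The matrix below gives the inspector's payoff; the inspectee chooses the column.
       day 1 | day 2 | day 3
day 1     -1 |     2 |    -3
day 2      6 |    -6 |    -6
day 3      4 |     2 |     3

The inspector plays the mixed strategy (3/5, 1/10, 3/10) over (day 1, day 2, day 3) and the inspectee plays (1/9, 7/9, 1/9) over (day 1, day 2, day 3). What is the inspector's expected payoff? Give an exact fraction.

Against (1/9, 7/9, 1/9), each row's expected payoff is day 1: 10/9; day 2: -14/3; day 3: 7/3.
Taking the (3/5, 1/10, 3/10)-weighted average: (3/5)·(10/9) + (1/10)·(-14/3) + (3/10)·(7/3) = 9/10.

9/10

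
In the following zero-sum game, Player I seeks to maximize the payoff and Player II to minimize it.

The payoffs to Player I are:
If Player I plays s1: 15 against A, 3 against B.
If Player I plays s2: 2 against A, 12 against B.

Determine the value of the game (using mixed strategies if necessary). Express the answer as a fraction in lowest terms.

Row minima are 3 and 2, so Player I's maximin is 3; column maxima are 15 and 12, so Player II's minimax is 12. These differ, so the equilibrium is in mixed strategies.
Let Player I play s1 with probability p. Player II is indifferent when 15p + 2(1−p) = 3p + 12(1−p), giving p = 5/11.
Let Player II play A with probability q. Player I is indifferent when 15q + 3(1−q) = 2q + 12(1−q), giving q = 9/22.
The value is 15·(9/22) + (3)·(13/22) = 87/11.

87/11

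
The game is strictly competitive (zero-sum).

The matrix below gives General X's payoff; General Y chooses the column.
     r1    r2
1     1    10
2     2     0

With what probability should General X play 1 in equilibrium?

Row minima are 1 and 0, so General X's maximin is 1; column maxima are 2 and 10, so General Y's minimax is 2. These differ, so the equilibrium is in mixed strategies.
Let General X play 1 with probability p. General Y is indifferent when p + 2(1−p) = 10p, giving p = 2/11.

2/11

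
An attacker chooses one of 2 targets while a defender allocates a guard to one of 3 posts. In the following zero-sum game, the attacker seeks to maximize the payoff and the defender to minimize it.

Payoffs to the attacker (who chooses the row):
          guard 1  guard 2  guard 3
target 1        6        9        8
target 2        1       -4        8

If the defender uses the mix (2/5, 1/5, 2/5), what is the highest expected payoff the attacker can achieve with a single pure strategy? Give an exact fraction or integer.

37/5

target 1: (6)·(2/5) + (9)·(1/5) + (8)·(2/5) = 37/5.
target 2: (1)·(2/5) + (-4)·(1/5) + (8)·(2/5) = 14/5.
The best pure response is target 1 with expected payoff 37/5.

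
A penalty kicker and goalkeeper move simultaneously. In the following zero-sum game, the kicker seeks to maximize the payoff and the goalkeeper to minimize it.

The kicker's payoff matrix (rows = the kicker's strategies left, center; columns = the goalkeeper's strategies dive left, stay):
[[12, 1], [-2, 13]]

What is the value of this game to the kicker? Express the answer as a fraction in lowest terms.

79/13

Row minima are 1 and -2, so the kicker's maximin is 1; column maxima are 12 and 13, so the goalkeeper's minimax is 12. These differ, so the equilibrium is in mixed strategies.
Let the kicker play left with probability p. The goalkeeper is indifferent when 12p − 2(1−p) = p + 13(1−p), giving p = 15/26.
Let the goalkeeper play dive left with probability q. The kicker is indifferent when 12q + (1−q) = −2q + 13(1−q), giving q = 6/13.
The value is 12·(6/13) + (1)·(7/13) = 79/13.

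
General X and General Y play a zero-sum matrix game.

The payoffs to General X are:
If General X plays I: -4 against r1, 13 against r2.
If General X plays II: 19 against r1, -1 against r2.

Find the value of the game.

Row minima are -4 and -1, so General X's maximin is -1; column maxima are 19 and 13, so General Y's minimax is 13. These differ, so the equilibrium is in mixed strategies.
Let General X play I with probability p. General Y is indifferent when −4p + 19(1−p) = 13p − (1−p), giving p = 20/37.
Let General Y play r1 with probability q. General X is indifferent when −4q + 13(1−q) = 19q − (1−q), giving q = 14/37.
The value is -4·(14/37) + (13)·(23/37) = 243/37.

243/37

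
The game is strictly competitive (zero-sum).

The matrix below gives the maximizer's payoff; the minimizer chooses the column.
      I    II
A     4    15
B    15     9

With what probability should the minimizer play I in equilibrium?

6/17

Row minima are 4 and 9, so the maximizer's maximin is 9; column maxima are 15 and 15, so the minimizer's minimax is 15. These differ, so the equilibrium is in mixed strategies.
Let the minimizer play I with probability q. The maximizer is indifferent when 4q + 15(1−q) = 15q + 9(1−q), giving q = 6/17.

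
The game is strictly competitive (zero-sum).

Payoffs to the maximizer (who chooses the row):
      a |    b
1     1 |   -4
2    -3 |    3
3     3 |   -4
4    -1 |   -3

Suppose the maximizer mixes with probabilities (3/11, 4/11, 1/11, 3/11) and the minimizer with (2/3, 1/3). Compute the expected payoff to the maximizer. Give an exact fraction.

Against (2/3, 1/3), each row's expected payoff is 1: -2/3; 2: -1; 3: 2/3; 4: -5/3.
Taking the (3/11, 4/11, 1/11, 3/11)-weighted average: (3/11)·(-2/3) + (4/11)·(-1) + (1/11)·(2/3) + (3/11)·(-5/3) = -31/33.

-31/33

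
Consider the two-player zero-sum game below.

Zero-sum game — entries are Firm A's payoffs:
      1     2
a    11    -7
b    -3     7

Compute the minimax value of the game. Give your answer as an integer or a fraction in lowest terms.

Row minima are -7 and -3, so Firm A's maximin is -3; column maxima are 11 and 7, so Firm B's minimax is 7. These differ, so the equilibrium is in mixed strategies.
Let Firm A play a with probability p. Firm B is indifferent when 11p − 3(1−p) = −7p + 7(1−p), giving p = 5/14.
Let Firm B play 1 with probability q. Firm A is indifferent when 11q − 7(1−q) = −3q + 7(1−q), giving q = 1/2.
The value is 11·(1/2) + (-7)·(1/2) = 2.

2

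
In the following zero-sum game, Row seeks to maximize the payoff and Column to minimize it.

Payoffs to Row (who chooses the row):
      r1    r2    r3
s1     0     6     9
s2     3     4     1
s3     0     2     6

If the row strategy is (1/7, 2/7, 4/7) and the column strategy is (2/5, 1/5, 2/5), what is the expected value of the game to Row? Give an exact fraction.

104/35

Against (2/5, 1/5, 2/5), each row's expected payoff is s1: 24/5; s2: 12/5; s3: 14/5.
Taking the (1/7, 2/7, 4/7)-weighted average: (1/7)·(24/5) + (2/7)·(12/5) + (4/7)·(14/5) = 104/35.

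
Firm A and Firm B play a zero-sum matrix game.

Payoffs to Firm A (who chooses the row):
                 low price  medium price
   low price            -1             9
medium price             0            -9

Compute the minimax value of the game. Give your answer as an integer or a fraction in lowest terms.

Row minima are -1 and -9, so Firm A's maximin is -1; column maxima are 0 and 9, so Firm B's minimax is 0. These differ, so the equilibrium is in mixed strategies.
Let Firm A play low price with probability p. Firm B is indifferent when −p = 9p − 9(1−p), giving p = 9/19.
Let Firm B play low price with probability q. Firm A is indifferent when −q + 9(1−q) = −9(1−q), giving q = 18/19.
The value is -1·(18/19) + (9)·(1/19) = -9/19.

-9/19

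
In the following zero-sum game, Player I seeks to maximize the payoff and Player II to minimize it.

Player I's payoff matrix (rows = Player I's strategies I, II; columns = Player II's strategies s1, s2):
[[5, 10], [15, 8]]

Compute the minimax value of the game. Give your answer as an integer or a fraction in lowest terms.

55/6

Row minima are 5 and 8, so Player I's maximin is 8; column maxima are 15 and 10, so Player II's minimax is 10. These differ, so the equilibrium is in mixed strategies.
Let Player I play I with probability p. Player II is indifferent when 5p + 15(1−p) = 10p + 8(1−p), giving p = 7/12.
Let Player II play s1 with probability q. Player I is indifferent when 5q + 10(1−q) = 15q + 8(1−q), giving q = 1/6.
The value is 5·(1/6) + (10)·(5/6) = 55/6.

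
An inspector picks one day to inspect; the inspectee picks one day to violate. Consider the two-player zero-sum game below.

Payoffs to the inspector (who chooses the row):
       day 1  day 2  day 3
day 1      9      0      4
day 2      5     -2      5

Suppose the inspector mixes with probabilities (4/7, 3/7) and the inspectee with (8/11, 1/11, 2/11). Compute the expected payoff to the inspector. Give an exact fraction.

464/77

Against (8/11, 1/11, 2/11), each row's expected payoff is day 1: 80/11; day 2: 48/11.
Taking the (4/7, 3/7)-weighted average: (4/7)·(80/11) + (3/7)·(48/11) = 464/77.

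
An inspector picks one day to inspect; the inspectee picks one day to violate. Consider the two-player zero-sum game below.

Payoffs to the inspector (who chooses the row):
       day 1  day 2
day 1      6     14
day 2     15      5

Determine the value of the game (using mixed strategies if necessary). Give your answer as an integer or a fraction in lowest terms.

10

Row minima are 6 and 5, so the inspector's maximin is 6; column maxima are 15 and 14, so the inspectee's minimax is 14. These differ, so the equilibrium is in mixed strategies.
Let the inspector play day 1 with probability p. The inspectee is indifferent when 6p + 15(1−p) = 14p + 5(1−p), giving p = 5/9.
Let the inspectee play day 1 with probability q. The inspector is indifferent when 6q + 14(1−q) = 15q + 5(1−q), giving q = 1/2.
The value is 6·(1/2) + (14)·(1/2) = 10.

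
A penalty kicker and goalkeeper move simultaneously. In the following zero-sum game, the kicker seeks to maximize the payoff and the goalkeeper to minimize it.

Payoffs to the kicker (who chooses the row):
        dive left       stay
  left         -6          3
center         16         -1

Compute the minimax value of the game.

Row minima are -6 and -1, so the kicker's maximin is -1; column maxima are 16 and 3, so the goalkeeper's minimax is 3. These differ, so the equilibrium is in mixed strategies.
Let the kicker play left with probability p. The goalkeeper is indifferent when −6p + 16(1−p) = 3p − (1−p), giving p = 17/26.
Let the goalkeeper play dive left with probability q. The kicker is indifferent when −6q + 3(1−q) = 16q − (1−q), giving q = 2/13.
The value is -6·(2/13) + (3)·(11/13) = 21/13.

21/13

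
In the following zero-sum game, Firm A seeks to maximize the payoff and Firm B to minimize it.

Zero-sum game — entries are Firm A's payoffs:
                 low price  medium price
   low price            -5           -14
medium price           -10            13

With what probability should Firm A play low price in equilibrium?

Row minima are -14 and -10, so Firm A's maximin is -10; column maxima are -5 and 13, so Firm B's minimax is -5. These differ, so the equilibrium is in mixed strategies.
Let Firm A play low price with probability p. Firm B is indifferent when −5p − 10(1−p) = −14p + 13(1−p), giving p = 23/32.

23/32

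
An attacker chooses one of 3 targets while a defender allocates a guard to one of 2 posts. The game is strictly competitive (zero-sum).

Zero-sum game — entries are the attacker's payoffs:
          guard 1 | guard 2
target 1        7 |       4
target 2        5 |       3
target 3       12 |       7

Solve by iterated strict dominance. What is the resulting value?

7

Row target 1 is strictly dominated by row target 3 (12>7, 7>4); eliminate target 1.
Row target 2 is strictly dominated by row target 3 (12>5, 7>3); eliminate target 2.
Column guard 1 is strictly dominated by guard 2 for the defender (7<12); eliminate guard 1.
Only (target 3, guard 2) remains, with payoff 7.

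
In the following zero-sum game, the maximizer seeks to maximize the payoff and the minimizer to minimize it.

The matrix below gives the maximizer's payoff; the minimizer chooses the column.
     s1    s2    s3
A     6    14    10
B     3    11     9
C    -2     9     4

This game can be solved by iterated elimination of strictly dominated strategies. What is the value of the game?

Column s3 is strictly dominated by s1 for the minimizer (6<10, 3<9, -2<4); eliminate s3.
Column s2 is strictly dominated by s1 for the minimizer (6<14, 3<11, -2<9); eliminate s2.
Row B is strictly dominated by row A (6>3); eliminate B.
Row C is strictly dominated by row A (6>-2); eliminate C.
Only (A, s1) remains, with payoff 6.

6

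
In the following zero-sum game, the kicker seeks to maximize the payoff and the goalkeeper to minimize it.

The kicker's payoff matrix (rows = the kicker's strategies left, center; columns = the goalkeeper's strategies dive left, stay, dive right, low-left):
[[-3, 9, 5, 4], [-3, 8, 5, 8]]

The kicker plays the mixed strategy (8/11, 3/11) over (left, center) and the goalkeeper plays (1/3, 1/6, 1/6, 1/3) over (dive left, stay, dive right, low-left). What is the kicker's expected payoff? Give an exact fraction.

Against (1/3, 1/6, 1/6, 1/3), each row's expected payoff is left: 8/3; center: 23/6.
Taking the (8/11, 3/11)-weighted average: (8/11)·(8/3) + (3/11)·(23/6) = 197/66.

197/66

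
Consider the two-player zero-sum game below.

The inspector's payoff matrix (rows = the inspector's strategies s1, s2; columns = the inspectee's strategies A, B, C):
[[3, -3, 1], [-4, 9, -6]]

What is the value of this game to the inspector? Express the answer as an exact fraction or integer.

Column A is strictly dominated by C for the inspectee (it gives the inspector more in every row).
The remaining 2×2 game on (s1, s2) × (B, C) has no saddle point. Let the inspector play s1 with probability p; indifference gives −3p + 9(1−p) = p − 6(1−p), so p = 15/19.
Similarly the inspectee's optimal q on B is 7/19, and the value is -3·(7/19) + (1)·(12/19) = -9/19.

-9/19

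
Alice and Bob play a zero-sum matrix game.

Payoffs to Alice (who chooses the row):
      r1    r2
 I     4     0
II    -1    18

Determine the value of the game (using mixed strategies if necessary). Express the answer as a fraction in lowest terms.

Row minima are 0 and -1, so Alice's maximin is 0; column maxima are 4 and 18, so Bob's minimax is 4. These differ, so the equilibrium is in mixed strategies.
Let Alice play I with probability p. Bob is indifferent when 4p − (1−p) = 18(1−p), giving p = 19/23.
Let Bob play r1 with probability q. Alice is indifferent when 4q = −q + 18(1−q), giving q = 18/23.
The value is 4·(18/23) + (0)·(5/23) = 72/23.

72/23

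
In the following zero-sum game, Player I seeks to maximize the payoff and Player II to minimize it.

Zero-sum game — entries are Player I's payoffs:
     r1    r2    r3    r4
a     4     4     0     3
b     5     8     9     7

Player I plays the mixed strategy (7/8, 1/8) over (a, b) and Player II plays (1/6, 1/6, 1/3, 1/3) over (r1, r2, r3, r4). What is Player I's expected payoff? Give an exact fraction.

Against (1/6, 1/6, 1/3, 1/3), each row's expected payoff is a: 7/3; b: 15/2.
Taking the (7/8, 1/8)-weighted average: (7/8)·(7/3) + (1/8)·(15/2) = 143/48.

143/48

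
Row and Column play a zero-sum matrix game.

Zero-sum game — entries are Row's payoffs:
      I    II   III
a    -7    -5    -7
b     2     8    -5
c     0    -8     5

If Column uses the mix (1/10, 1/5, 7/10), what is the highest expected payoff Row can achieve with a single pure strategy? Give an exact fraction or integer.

19/10

a: (-7)·(1/10) + (-5)·(1/5) + (-7)·(7/10) = -33/5.
b: (2)·(1/10) + (8)·(1/5) + (-5)·(7/10) = -17/10.
c: (0)·(1/10) + (-8)·(1/5) + (5)·(7/10) = 19/10.
The best pure response is c with expected payoff 19/10.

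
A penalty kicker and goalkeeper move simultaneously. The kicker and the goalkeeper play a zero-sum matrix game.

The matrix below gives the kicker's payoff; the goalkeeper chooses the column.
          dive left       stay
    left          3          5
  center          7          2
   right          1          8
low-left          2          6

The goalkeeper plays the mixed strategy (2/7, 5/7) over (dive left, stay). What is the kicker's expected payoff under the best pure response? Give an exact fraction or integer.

6

left: (3)·(2/7) + (5)·(5/7) = 31/7.
center: (7)·(2/7) + (2)·(5/7) = 24/7.
right: (1)·(2/7) + (8)·(5/7) = 6.
low-left: (2)·(2/7) + (6)·(5/7) = 34/7.
The best pure response is right with expected payoff 6.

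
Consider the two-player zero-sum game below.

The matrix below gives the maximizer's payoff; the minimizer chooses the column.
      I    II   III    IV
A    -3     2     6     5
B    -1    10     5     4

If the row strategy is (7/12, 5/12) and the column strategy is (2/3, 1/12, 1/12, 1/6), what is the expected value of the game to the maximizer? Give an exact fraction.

Against (2/3, 1/12, 1/12, 1/6), each row's expected payoff is A: -1/2; B: 5/4.
Taking the (7/12, 5/12)-weighted average: (7/12)·(-1/2) + (5/12)·(5/4) = 11/48.

11/48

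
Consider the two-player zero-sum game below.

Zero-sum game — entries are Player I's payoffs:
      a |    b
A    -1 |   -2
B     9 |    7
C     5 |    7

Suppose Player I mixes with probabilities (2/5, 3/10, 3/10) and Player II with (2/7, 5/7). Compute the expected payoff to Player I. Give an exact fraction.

Against (2/7, 5/7), each row's expected payoff is A: -12/7; B: 53/7; C: 45/7.
Taking the (2/5, 3/10, 3/10)-weighted average: (2/5)·(-12/7) + (3/10)·(53/7) + (3/10)·(45/7) = 123/35.

123/35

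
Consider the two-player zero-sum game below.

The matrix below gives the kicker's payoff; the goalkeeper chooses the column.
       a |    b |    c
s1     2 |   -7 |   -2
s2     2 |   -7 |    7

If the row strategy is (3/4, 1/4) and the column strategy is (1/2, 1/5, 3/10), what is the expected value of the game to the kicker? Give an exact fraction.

Against (1/2, 1/5, 3/10), each row's expected payoff is s1: -1; s2: 17/10.
Taking the (3/4, 1/4)-weighted average: (3/4)·(-1) + (1/4)·(17/10) = -13/40.

-13/40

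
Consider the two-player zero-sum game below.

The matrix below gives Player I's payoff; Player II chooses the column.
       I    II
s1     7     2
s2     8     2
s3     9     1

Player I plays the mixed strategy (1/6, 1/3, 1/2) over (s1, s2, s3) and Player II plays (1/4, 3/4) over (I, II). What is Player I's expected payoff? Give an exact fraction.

77/24

Against (1/4, 3/4), each row's expected payoff is s1: 13/4; s2: 7/2; s3: 3.
Taking the (1/6, 1/3, 1/2)-weighted average: (1/6)·(13/4) + (1/3)·(7/2) + (1/2)·(3) = 77/24.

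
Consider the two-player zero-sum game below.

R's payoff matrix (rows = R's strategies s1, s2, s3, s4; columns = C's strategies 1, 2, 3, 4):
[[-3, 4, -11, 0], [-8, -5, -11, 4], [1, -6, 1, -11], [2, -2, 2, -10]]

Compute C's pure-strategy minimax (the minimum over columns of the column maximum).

2

The worst case (largest entry) in each column is 1: 2, 2: 4, 3: 2, 4: 4.
The best (smallest) of these is 2.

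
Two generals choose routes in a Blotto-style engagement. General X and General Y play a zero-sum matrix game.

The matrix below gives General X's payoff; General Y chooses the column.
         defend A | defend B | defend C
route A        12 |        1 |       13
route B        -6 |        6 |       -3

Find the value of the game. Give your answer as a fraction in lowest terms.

Column defend C is strictly dominated by defend A for General Y (it gives General X more in every row).
The remaining 2×2 game on (route A, route B) × (defend A, defend B) has no saddle point. Let General X play route A with probability p; indifference gives 12p − 6(1−p) = p + 6(1−p), so p = 12/23.
Similarly General Y's optimal q on defend A is 5/23, and the value is 12·(5/23) + (1)·(18/23) = 78/23.

78/23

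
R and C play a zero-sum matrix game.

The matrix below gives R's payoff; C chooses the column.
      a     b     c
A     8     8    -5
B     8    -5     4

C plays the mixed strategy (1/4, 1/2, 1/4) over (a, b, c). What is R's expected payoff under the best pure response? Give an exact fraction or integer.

19/4

A: (8)·(1/4) + (8)·(1/2) + (-5)·(1/4) = 19/4.
B: (8)·(1/4) + (-5)·(1/2) + (4)·(1/4) = 1/2.
The best pure response is A with expected payoff 19/4.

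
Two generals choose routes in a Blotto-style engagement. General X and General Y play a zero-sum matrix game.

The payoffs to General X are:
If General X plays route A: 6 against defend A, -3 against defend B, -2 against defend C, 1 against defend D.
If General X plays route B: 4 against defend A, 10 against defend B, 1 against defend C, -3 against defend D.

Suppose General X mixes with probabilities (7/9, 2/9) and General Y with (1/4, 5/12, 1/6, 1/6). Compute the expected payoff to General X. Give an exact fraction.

Against (1/4, 5/12, 1/6, 1/6), each row's expected payoff is route A: 1/12; route B: 29/6.
Taking the (7/9, 2/9)-weighted average: (7/9)·(1/12) + (2/9)·(29/6) = 41/36.

41/36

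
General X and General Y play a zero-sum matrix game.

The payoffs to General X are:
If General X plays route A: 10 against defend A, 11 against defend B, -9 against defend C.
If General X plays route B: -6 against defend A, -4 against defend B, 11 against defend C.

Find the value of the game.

Column defend B is strictly dominated by defend A for General Y (it gives General X more in every row).
The remaining 2×2 game on (route A, route B) × (defend A, defend C) has no saddle point. Let General X play route A with probability p; indifference gives 10p − 6(1−p) = −9p + 11(1−p), so p = 17/36.
Similarly General Y's optimal q on defend A is 5/9, and the value is 10·(5/9) + (-9)·(4/9) = 14/9.

14/9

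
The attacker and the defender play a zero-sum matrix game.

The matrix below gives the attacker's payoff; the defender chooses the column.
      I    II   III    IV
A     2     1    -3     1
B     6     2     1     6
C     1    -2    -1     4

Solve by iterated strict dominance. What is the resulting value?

1

Column IV is strictly dominated by III for the defender (-3<1, 1<6, -1<4); eliminate IV.
Row C is strictly dominated by row B (6>1, 2>-2, 1>-1); eliminate C.
Row A is strictly dominated by row B (6>2, 2>1, 1>-3); eliminate A.
Column I is strictly dominated by II for the defender (2<6); eliminate I.
Column II is strictly dominated by III for the defender (1<2); eliminate II.
Only (B, III) remains, with payoff 1.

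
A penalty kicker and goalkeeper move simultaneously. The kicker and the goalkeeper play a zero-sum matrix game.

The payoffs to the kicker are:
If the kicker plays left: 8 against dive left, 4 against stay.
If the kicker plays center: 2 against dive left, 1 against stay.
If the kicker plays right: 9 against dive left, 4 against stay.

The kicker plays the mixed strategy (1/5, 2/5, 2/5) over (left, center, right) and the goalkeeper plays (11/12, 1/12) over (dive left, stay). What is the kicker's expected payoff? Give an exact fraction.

Against (11/12, 1/12), each row's expected payoff is left: 23/3; center: 23/12; right: 103/12.
Taking the (1/5, 2/5, 2/5)-weighted average: (1/5)·(23/3) + (2/5)·(23/12) + (2/5)·(103/12) = 86/15.

86/15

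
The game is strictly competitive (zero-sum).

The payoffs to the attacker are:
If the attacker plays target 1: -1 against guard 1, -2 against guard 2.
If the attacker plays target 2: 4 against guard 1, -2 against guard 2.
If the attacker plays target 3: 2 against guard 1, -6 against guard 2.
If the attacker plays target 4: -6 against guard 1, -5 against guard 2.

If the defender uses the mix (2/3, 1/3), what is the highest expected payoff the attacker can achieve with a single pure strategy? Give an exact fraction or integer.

2

target 1: (-1)·(2/3) + (-2)·(1/3) = -4/3.
target 2: (4)·(2/3) + (-2)·(1/3) = 2.
target 3: (2)·(2/3) + (-6)·(1/3) = -2/3.
target 4: (-6)·(2/3) + (-5)·(1/3) = -17/3.
The best pure response is target 2 with expected payoff 2.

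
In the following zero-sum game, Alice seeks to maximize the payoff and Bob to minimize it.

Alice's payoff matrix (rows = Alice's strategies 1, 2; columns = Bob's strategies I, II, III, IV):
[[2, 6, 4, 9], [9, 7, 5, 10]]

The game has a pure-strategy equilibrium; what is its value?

Row minima: 2, 5 → Alice's maximin is 5.
Column maxima: 9, 7, 5, 10 → Bob's minimax is 5.
They coincide at (2, III), so the value is 5.

5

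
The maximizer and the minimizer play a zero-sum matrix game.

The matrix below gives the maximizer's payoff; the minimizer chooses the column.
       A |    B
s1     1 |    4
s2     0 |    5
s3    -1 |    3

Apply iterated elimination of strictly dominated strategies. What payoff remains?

1

Row s3 is strictly dominated by row s1 (1>-1, 4>3); eliminate s3.
Column B is strictly dominated by A for the minimizer (1<4, 0<5); eliminate B.
Row s2 is strictly dominated by row s1 (1>0); eliminate s2.
Only (s1, A) remains, with payoff 1.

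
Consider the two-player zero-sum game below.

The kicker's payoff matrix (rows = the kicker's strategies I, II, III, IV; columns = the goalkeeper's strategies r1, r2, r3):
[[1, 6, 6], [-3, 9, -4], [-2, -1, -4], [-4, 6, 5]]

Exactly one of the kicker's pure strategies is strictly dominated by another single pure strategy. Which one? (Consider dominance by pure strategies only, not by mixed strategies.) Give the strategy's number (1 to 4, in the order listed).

Compare III with I: 1 > -2, 6 > -1, 6 > -4.
So I strictly dominates III for the kicker; III is strictly dominated.

3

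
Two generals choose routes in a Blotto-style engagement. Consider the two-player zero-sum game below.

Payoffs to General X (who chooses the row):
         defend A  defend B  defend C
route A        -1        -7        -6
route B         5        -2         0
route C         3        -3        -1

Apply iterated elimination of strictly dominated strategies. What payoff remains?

-2

Column defend A is strictly dominated by defend B for General Y (-7<-1, -2<5, -3<3); eliminate defend A.
Row route A is strictly dominated by row route B (-2>-7, 0>-6); eliminate route A.
Column defend C is strictly dominated by defend B for General Y (-2<0, -3<-1); eliminate defend C.
Row route C is strictly dominated by row route B (-2>-3); eliminate route C.
Only (route B, defend B) remains, with payoff -2.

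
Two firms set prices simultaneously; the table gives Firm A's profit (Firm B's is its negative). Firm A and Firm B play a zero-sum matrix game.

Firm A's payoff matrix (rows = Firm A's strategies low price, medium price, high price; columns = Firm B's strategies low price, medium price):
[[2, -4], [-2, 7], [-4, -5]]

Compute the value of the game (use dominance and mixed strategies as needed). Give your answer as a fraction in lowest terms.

Row high price is strictly dominated by row low price, so Firm A never plays it.
The remaining 2×2 game on (low price, medium price) × (low price, medium price) has no saddle point. Let Firm A play low price with probability p; indifference gives 2p − 2(1−p) = −4p + 7(1−p), so p = 3/5.
Similarly Firm B's optimal q on low price is 11/15, and the value is 2·(11/15) + (-4)·(4/15) = 2/5.

2/5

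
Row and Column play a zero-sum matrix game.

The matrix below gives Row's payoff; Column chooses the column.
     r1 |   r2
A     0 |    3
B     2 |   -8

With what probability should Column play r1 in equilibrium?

11/13

Row minima are 0 and -8, so Row's maximin is 0; column maxima are 2 and 3, so Column's minimax is 2. These differ, so the equilibrium is in mixed strategies.
Let Column play r1 with probability q. Row is indifferent when 3(1−q) = 2q − 8(1−q), giving q = 11/13.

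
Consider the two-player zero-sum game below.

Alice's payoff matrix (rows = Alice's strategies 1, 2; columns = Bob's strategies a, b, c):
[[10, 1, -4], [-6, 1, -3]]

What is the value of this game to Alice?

-54/17

Column b is strictly dominated by c for Bob (it gives Alice more in every row).
The remaining 2×2 game on (1, 2) × (a, c) has no saddle point. Let Alice play 1 with probability p; indifference gives 10p − 6(1−p) = −4p − 3(1−p), so p = 3/17.
Similarly Bob's optimal q on a is 1/17, and the value is 10·(1/17) + (-4)·(16/17) = -54/17.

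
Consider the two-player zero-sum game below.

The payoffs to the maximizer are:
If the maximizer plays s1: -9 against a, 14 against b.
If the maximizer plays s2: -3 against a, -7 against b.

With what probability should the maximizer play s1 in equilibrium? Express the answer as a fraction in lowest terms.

Row minima are -9 and -7, so the maximizer's maximin is -7; column maxima are -3 and 14, so the minimizer's minimax is -3. These differ, so the equilibrium is in mixed strategies.
Let the maximizer play s1 with probability p. The minimizer is indifferent when −9p − 3(1−p) = 14p − 7(1−p), giving p = 4/27.

4/27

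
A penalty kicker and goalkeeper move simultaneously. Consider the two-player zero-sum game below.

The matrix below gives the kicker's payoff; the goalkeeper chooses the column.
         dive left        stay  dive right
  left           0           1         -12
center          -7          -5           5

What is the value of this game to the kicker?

Column stay is strictly dominated by dive left for the goalkeeper (it gives the kicker more in every row).
The remaining 2×2 game on (left, center) × (dive left, dive right) has no saddle point. Let the kicker play left with probability p; indifference gives −7(1−p) = −12p + 5(1−p), so p = 1/2.
Similarly the goalkeeper's optimal q on dive left is 17/24, and the value is 0·(17/24) + (-12)·(7/24) = -7/2.

-7/2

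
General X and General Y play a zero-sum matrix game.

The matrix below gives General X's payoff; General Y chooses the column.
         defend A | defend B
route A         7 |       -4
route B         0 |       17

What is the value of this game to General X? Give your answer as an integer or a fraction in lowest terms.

Row minima are -4 and 0, so General X's maximin is 0; column maxima are 7 and 17, so General Y's minimax is 7. These differ, so the equilibrium is in mixed strategies.
Let General X play route A with probability p. General Y is indifferent when 7p = −4p + 17(1−p), giving p = 17/28.
Let General Y play defend A with probability q. General X is indifferent when 7q − 4(1−q) = 17(1−q), giving q = 3/4.
The value is 7·(3/4) + (-4)·(1/4) = 17/4.

17/4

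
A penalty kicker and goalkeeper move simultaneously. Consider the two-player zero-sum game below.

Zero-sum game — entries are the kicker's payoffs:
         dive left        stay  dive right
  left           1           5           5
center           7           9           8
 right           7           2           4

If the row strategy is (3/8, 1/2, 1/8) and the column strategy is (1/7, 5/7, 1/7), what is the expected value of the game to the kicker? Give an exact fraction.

Against (1/7, 5/7, 1/7), each row's expected payoff is left: 31/7; center: 60/7; right: 3.
Taking the (3/8, 1/2, 1/8)-weighted average: (3/8)·(31/7) + (1/2)·(60/7) + (1/8)·(3) = 177/28.

177/28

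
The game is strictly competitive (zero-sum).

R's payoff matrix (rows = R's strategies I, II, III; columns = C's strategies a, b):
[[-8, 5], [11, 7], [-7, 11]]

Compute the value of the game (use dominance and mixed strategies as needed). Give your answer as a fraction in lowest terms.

85/11

Row I is strictly dominated by row III, so R never plays it.
The remaining 2×2 game on (II, III) × (a, b) has no saddle point. Let R play II with probability p; indifference gives 11p − 7(1−p) = 7p + 11(1−p), so p = 9/11.
Similarly C's optimal q on a is 2/11, and the value is 11·(2/11) + (7)·(9/11) = 85/11.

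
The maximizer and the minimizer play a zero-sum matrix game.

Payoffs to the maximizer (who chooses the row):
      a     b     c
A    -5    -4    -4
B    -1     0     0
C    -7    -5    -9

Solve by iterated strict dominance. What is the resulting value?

-1

Row C is strictly dominated by row A (-5>-7, -4>-5, -4>-9); eliminate C.
Column c is strictly dominated by a for the minimizer (-5<-4, -1<0); eliminate c.
Column b is strictly dominated by a for the minimizer (-5<-4, -1<0); eliminate b.
Row A is strictly dominated by row B (-1>-5); eliminate A.
Only (B, a) remains, with payoff -1.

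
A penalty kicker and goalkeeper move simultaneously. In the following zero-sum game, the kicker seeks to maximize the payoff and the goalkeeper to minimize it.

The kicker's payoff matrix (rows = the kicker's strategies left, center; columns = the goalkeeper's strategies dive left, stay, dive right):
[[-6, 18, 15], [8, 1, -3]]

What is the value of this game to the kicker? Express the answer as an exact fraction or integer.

Column stay is strictly dominated by dive right for the goalkeeper (it gives the kicker more in every row).
The remaining 2×2 game on (left, center) × (dive left, dive right) has no saddle point. Let the kicker play left with probability p; indifference gives −6p + 8(1−p) = 15p − 3(1−p), so p = 11/32.
Similarly the goalkeeper's optimal q on dive left is 9/16, and the value is -6·(9/16) + (15)·(7/16) = 51/16.

51/16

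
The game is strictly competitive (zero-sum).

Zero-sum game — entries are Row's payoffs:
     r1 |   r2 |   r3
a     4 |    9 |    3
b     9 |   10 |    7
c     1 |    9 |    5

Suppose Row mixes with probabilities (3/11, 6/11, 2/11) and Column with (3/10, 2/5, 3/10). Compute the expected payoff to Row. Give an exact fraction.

Against (3/10, 2/5, 3/10), each row's expected payoff is a: 57/10; b: 44/5; c: 27/5.
Taking the (3/11, 6/11, 2/11)-weighted average: (3/11)·(57/10) + (6/11)·(44/5) + (2/11)·(27/5) = 807/110.

807/110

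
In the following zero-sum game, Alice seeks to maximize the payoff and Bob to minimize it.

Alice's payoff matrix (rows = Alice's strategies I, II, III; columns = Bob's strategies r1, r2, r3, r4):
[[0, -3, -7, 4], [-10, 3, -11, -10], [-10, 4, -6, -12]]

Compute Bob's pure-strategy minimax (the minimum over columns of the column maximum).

-6

The worst case (largest entry) in each column is r1: 0, r2: 4, r3: -6, r4: 4.
The best (smallest) of these is -6.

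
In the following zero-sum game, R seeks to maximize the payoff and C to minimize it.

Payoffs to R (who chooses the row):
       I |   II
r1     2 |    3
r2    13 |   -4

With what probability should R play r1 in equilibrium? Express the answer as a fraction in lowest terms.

17/18

Row minima are 2 and -4, so R's maximin is 2; column maxima are 13 and 3, so C's minimax is 3. These differ, so the equilibrium is in mixed strategies.
Let R play r1 with probability p. C is indifferent when 2p + 13(1−p) = 3p − 4(1−p), giving p = 17/18.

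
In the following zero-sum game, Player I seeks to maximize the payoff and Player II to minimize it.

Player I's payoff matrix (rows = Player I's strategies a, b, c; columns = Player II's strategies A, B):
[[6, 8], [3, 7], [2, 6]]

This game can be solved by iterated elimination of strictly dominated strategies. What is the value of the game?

6

Column B is strictly dominated by A for Player II (6<8, 3<7, 2<6); eliminate B.
Row c is strictly dominated by row a (6>2); eliminate c.
Row b is strictly dominated by row a (6>3); eliminate b.
Only (a, A) remains, with payoff 6.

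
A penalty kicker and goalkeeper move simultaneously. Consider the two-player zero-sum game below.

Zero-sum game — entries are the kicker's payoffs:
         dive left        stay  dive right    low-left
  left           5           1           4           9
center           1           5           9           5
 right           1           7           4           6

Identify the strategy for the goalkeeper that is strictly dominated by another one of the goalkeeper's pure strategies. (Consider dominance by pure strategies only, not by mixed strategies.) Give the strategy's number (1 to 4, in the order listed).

4

The goalkeeper prefers columns that give the kicker less. Compare low-left with dive left: 5 < 9, 1 < 5, 1 < 6.
So dive left strictly dominates low-left for the goalkeeper; low-left is strictly dominated.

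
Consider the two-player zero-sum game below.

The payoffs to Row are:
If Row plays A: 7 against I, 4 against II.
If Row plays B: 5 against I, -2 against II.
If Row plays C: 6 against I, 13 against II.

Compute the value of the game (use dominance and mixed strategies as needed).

Row B is strictly dominated by row A, so Row never plays it.
The remaining 2×2 game on (A, C) × (I, II) has no saddle point. Let Row play A with probability p; indifference gives 7p + 6(1−p) = 4p + 13(1−p), so p = 7/10.
Similarly Column's optimal q on I is 9/10, and the value is 7·(9/10) + (4)·(1/10) = 67/10.

67/10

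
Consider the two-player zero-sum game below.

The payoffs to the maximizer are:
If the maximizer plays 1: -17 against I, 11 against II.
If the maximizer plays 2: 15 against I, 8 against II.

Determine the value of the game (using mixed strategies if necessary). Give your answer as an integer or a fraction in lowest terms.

Row minima are -17 and 8, so the maximizer's maximin is 8; column maxima are 15 and 11, so the minimizer's minimax is 11. These differ, so the equilibrium is in mixed strategies.
Let the maximizer play 1 with probability p. The minimizer is indifferent when −17p + 15(1−p) = 11p + 8(1−p), giving p = 1/5.
Let the minimizer play I with probability q. The maximizer is indifferent when −17q + 11(1−q) = 15q + 8(1−q), giving q = 3/35.
The value is -17·(3/35) + (11)·(32/35) = 43/5.

43/5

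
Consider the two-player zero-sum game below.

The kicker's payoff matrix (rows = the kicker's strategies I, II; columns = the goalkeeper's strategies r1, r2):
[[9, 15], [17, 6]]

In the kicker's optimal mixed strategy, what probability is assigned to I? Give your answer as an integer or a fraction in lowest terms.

Row minima are 9 and 6, so the kicker's maximin is 9; column maxima are 17 and 15, so the goalkeeper's minimax is 15. These differ, so the equilibrium is in mixed strategies.
Let the kicker play I with probability p. The goalkeeper is indifferent when 9p + 17(1−p) = 15p + 6(1−p), giving p = 11/17.

11/17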